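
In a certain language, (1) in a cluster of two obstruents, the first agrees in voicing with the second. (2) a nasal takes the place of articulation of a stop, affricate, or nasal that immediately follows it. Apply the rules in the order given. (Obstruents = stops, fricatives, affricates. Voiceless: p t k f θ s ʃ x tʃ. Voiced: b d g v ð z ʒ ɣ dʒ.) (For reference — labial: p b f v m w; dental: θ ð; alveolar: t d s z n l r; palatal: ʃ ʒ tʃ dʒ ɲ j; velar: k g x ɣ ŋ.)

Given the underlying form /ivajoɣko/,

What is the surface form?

[ivajoxko]

Rule 1: /ɣ/ before /k/ (voiceless) → [x]
After rule 1: ivajoxko
Rule 2: no segment meets the rule's conditions; no change.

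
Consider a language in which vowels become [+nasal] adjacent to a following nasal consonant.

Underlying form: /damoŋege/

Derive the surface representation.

/a/ before nasal /m/ → [ã]
/o/ before nasal /ŋ/ → [õ]

[dãmõŋege]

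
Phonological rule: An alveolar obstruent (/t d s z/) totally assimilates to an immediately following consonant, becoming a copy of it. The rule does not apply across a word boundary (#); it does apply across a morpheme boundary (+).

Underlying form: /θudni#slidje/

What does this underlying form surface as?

[θunni#llijje]

/d/ before /n/ → [n] (total assimilation)
/s/ before /l/ → [l] (total assimilation)
/d/ before /j/ → [j] (total assimilation)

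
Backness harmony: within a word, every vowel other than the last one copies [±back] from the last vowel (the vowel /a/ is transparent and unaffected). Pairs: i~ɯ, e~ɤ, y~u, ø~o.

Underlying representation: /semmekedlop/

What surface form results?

/e/ harmonizes with /o/ ([+back]) → [ɤ]
/e/ harmonizes with /o/ ([+back]) → [ɤ]
/e/ harmonizes with /o/ ([+back]) → [ɤ]

[sɤmmɤkɤdlop]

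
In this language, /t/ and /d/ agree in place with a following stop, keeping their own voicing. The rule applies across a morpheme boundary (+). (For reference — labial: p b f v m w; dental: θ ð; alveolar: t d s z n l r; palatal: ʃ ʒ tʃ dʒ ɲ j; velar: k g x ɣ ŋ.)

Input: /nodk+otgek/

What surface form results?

/d/ before /k/ (velar) → [g]
/t/ before /g/ (velar) → [k]

[nogk+okgek]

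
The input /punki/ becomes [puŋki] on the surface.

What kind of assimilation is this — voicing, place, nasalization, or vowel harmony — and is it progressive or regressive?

/n/→[ŋ].
Each target copies a feature from the following segment, so the direction is regressive.

place assimilation, regressive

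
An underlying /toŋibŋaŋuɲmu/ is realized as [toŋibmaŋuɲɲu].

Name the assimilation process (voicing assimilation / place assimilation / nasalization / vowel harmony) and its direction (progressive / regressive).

place assimilation, progressive

/ŋ/→[m] /m/→[ɲ].
Each target copies a feature from the preceding segment, so the direction is progressive.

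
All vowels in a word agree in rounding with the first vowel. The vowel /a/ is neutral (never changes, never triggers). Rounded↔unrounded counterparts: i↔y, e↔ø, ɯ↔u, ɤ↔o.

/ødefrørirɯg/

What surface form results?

[ødøfrøryrug]

/e/ harmonizes with /ø/ ([+round]) → [ø]
/i/ harmonizes with /ø/ ([+round]) → [y]
/ɯ/ harmonizes with /ø/ ([+round]) → [u]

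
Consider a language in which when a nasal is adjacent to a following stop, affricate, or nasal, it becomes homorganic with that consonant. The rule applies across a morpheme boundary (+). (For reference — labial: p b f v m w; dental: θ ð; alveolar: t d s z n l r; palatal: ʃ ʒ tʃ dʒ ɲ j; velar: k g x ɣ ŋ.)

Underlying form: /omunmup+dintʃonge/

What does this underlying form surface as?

[omummup+diɲtʃoŋge]

/n/ before /m/ (labial) → [m]
/n/ before /tʃ/ (palatal) → [ɲ]
/n/ before /g/ (velar) → [ŋ]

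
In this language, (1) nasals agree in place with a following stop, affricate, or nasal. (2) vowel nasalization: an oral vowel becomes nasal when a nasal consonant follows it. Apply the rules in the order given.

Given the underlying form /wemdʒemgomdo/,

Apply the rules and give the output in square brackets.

[wẽɲdʒẽŋgõndo]

Rule 1: /m/ before /dʒ/ (palatal) → [ɲ]
Rule 1: /m/ before /g/ (velar) → [ŋ]
Rule 1: /m/ before /d/ (alveolar) → [n]
After rule 1: weɲdʒeŋgondo
Rule 2: /e/ before nasal /ɲ/ → [ẽ]
Rule 2: /e/ before nasal /ŋ/ → [ẽ]
Rule 2: /o/ before nasal /n/ → [õ]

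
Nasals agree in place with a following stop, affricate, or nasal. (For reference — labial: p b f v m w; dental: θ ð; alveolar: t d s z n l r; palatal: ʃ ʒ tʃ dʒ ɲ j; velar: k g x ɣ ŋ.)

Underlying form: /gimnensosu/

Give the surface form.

[ginnensosu]

/m/ before /n/ (alveolar) → [n]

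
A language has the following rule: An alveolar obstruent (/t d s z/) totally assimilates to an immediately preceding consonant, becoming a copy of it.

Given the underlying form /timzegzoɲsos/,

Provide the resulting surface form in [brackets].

/z/ after /m/ → [m] (total assimilation)
/z/ after /g/ → [g] (total assimilation)
/s/ after /ɲ/ → [ɲ] (total assimilation)

[timmeggoɲɲos]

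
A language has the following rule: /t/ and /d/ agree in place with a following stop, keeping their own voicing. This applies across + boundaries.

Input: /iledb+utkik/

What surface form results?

[ilebb+ukkik]

/d/ before /b/ (labial) → [b]
/t/ before /k/ (velar) → [k]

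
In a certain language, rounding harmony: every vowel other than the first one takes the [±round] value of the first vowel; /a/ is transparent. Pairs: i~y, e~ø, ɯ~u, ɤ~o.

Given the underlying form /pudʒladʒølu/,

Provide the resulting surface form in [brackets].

no segment meets the rule's conditions; no change.

[pudʒladʒølu]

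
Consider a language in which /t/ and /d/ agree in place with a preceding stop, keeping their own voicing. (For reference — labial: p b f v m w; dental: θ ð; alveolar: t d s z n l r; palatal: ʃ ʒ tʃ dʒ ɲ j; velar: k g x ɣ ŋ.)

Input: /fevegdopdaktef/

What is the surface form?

/d/ after /g/ (velar) → [g]
/d/ after /p/ (labial) → [b]
/t/ after /k/ (velar) → [k]

[feveggopbakkef]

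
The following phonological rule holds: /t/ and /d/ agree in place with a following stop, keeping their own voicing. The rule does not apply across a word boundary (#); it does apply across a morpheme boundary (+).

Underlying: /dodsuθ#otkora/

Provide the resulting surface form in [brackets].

/t/ before /k/ (velar) → [k]

[dodsuθ#okkora]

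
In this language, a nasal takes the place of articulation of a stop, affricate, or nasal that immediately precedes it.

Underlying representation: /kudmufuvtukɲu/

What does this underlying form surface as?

/m/ after /d/ (alveolar) → [n]
/ɲ/ after /k/ (velar) → [ŋ]

[kudnufuvtukŋu]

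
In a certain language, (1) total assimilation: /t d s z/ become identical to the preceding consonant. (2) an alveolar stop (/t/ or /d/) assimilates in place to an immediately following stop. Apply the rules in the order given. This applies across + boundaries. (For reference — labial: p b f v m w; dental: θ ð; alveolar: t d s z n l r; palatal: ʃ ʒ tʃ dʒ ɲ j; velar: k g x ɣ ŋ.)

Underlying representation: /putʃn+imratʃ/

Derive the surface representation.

[putʃn+imratʃ]

Rule 1: no segment meets the rule's conditions; no change.
After rule 1: putʃn+imratʃ
Rule 2: no segment meets the rule's conditions; no change.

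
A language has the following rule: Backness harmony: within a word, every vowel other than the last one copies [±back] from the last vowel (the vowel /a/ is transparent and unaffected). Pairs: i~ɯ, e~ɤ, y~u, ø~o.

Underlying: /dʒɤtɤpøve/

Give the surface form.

/ɤ/ harmonizes with /e/ ([-back]) → [e]
/ɤ/ harmonizes with /e/ ([-back]) → [e]

[dʒetepøve]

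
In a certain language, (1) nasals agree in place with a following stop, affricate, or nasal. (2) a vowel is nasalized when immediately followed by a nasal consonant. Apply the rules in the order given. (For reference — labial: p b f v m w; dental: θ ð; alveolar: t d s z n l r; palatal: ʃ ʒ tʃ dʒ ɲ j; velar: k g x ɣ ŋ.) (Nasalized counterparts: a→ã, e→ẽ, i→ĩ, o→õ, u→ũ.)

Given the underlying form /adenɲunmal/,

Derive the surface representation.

[adẽɲɲũmmal]

Rule 1: /n/ before /ɲ/ (palatal) → [ɲ]
Rule 1: /n/ before /m/ (labial) → [m]
After rule 1: adeɲɲummal
Rule 2: /e/ before nasal /ɲ/ → [ẽ]
Rule 2: /u/ before nasal /m/ → [ũ]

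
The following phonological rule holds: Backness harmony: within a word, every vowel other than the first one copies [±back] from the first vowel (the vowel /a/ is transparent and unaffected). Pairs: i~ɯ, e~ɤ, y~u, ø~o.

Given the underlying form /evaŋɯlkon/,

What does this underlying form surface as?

/ɯ/ harmonizes with /e/ ([-back]) → [i]
/o/ harmonizes with /e/ ([-back]) → [ø]

[evaŋilkøn]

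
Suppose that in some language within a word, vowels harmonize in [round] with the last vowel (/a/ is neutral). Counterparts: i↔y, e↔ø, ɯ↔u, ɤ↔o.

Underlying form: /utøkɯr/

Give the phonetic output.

[ɯtekɯr]

/u/ harmonizes with /ɯ/ ([-round]) → [ɯ]
/ø/ harmonizes with /ɯ/ ([-round]) → [e]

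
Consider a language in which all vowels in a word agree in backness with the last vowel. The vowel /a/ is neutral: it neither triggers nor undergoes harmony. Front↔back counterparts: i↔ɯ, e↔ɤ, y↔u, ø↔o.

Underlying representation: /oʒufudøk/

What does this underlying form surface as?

[øʒyfydøk]

/o/ harmonizes with /ø/ ([-back]) → [ø]
/u/ harmonizes with /ø/ ([-back]) → [y]
/u/ harmonizes with /ø/ ([-back]) → [y]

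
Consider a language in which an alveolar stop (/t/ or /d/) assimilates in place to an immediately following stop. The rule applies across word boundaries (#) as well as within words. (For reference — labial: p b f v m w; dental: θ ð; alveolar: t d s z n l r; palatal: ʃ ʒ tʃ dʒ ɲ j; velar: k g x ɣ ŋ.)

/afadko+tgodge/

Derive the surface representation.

/d/ before /k/ (velar) → [g]
/t/ before /g/ (velar) → [k]
/d/ before /g/ (velar) → [g]

[afagko+kgogge]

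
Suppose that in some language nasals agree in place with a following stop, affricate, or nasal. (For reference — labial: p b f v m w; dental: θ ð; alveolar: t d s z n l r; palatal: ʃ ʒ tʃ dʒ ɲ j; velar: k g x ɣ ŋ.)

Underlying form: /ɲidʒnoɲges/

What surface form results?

/ɲ/ before /g/ (velar) → [ŋ]

[ɲidʒnoŋges]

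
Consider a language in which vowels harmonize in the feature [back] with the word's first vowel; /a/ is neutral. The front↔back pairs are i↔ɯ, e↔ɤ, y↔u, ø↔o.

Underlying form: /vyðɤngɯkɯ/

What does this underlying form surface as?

[vyðengiki]

/ɤ/ harmonizes with /y/ ([-back]) → [e]
/ɯ/ harmonizes with /y/ ([-back]) → [i]
/ɯ/ harmonizes with /y/ ([-back]) → [i]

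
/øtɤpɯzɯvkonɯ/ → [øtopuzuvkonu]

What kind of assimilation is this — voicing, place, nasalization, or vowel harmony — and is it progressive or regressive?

/ɤ/→[o] /ɯ/→[u] /ɯ/→[u] /ɯ/→[u].
Vowels agree with the first vowel, so the harmony is progressive.

vowel harmony, progressive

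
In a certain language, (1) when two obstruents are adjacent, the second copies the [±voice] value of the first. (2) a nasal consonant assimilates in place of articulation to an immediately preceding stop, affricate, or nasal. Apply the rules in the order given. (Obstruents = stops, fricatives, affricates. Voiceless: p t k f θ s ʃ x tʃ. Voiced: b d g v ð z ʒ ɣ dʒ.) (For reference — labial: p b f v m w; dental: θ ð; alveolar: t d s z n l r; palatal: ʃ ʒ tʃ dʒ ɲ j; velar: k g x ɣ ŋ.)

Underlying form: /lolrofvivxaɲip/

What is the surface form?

[lolroffivɣaɲip]

Rule 1: /v/ after /f/ (voiceless) → [f]
Rule 1: /x/ after /v/ (voiced) → [ɣ]
After rule 1: lolroffivɣaɲip
Rule 2: no segment meets the rule's conditions; no change.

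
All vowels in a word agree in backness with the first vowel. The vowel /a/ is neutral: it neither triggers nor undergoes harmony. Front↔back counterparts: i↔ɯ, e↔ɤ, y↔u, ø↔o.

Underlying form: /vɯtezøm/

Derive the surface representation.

[vɯtɤzom]

/e/ harmonizes with /ɯ/ ([+back]) → [ɤ]
/ø/ harmonizes with /ɯ/ ([+back]) → [o]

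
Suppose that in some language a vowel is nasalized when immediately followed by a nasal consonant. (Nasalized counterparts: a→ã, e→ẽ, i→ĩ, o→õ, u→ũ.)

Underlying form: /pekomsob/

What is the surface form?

/o/ before nasal /m/ → [õ]

[pekõmsob]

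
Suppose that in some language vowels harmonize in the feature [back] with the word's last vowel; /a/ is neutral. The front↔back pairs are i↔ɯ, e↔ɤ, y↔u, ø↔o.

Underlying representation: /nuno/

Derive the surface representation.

no segment meets the rule's conditions; no change.

[nuno]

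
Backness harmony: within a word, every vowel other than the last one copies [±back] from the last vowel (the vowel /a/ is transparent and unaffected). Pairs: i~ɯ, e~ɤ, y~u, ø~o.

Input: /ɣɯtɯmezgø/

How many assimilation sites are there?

/ɯ/ harmonizes with /ø/ ([-back]) → [i]
/ɯ/ harmonizes with /ø/ ([-back]) → [i]
2 segments change.

2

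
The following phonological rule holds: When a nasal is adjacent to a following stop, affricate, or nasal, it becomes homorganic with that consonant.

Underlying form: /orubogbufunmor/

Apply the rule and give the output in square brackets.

[orubogbufummor]

/n/ before /m/ (labial) → [m]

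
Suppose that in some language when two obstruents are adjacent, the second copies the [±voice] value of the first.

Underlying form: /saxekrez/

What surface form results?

no segment meets the rule's conditions; no change.

[saxekrez]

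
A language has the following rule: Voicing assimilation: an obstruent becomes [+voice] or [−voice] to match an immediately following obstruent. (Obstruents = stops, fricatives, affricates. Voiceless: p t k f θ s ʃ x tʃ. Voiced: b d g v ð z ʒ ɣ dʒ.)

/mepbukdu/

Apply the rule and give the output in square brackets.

[mebbugdu]

/p/ before /b/ (voiced) → [b]
/k/ before /d/ (voiced) → [g]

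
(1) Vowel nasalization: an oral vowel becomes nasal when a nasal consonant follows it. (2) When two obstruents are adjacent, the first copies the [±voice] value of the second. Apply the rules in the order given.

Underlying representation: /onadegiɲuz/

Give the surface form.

Rule 1: /o/ before nasal /n/ → [õ]
Rule 1: /i/ before nasal /ɲ/ → [ĩ]
After rule 1: õnadegĩɲuz
Rule 2: no segment meets the rule's conditions; no change.

[õnadegĩɲuz]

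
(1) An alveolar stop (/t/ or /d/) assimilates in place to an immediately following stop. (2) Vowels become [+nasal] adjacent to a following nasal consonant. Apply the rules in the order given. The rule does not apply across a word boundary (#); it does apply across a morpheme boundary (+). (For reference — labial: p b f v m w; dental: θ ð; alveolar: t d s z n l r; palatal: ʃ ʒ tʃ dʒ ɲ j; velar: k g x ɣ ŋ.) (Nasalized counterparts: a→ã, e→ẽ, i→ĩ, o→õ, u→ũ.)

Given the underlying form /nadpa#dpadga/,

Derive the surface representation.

[nabpa#bpagga]

Rule 1: /d/ before /p/ (labial) → [b]
Rule 1: /d/ before /p/ (labial) → [b]
Rule 1: /d/ before /g/ (velar) → [g]
After rule 1: nabpa#bpagga
Rule 2: no segment meets the rule's conditions; no change.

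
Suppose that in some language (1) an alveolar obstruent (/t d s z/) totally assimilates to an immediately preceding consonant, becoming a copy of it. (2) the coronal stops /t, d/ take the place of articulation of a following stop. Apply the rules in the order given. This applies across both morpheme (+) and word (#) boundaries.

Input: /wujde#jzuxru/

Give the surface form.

[wujje#jjuxru]

Rule 1: /d/ after /j/ → [j] (total assimilation)
Rule 1: /z/ after /j/ → [j] (total assimilation)
After rule 1: wujje#jjuxru
Rule 2: no segment meets the rule's conditions; no change.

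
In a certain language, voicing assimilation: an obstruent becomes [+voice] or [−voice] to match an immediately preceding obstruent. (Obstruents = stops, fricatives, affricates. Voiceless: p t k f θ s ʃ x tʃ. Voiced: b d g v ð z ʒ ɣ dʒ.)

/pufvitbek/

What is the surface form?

/v/ after /f/ (voiceless) → [f]
/b/ after /t/ (voiceless) → [p]

[puffitpek]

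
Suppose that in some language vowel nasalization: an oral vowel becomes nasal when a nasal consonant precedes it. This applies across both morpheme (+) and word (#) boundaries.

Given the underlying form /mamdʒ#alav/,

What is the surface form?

/a/ after nasal /m/ → [ã]

[mãmdʒ#alav]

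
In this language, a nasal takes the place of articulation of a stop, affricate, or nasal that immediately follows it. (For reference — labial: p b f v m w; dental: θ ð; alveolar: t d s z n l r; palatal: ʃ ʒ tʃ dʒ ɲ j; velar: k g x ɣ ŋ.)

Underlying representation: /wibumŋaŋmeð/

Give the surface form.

/m/ before /ŋ/ (velar) → [ŋ]
/ŋ/ before /m/ (labial) → [m]

[wibuŋŋammeð]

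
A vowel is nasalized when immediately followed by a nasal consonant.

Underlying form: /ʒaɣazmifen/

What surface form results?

/e/ before nasal /n/ → [ẽ]

[ʒaɣazmifẽn]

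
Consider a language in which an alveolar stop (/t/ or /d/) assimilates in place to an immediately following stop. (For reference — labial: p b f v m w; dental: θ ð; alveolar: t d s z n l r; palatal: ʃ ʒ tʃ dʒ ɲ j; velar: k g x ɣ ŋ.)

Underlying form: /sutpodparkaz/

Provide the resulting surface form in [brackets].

[suppobparkaz]

/t/ before /p/ (labial) → [p]
/d/ before /p/ (labial) → [b]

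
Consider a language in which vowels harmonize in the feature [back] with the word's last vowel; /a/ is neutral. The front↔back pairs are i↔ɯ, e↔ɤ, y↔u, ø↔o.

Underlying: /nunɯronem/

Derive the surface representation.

/u/ harmonizes with /e/ ([-back]) → [y]
/ɯ/ harmonizes with /e/ ([-back]) → [i]
/o/ harmonizes with /e/ ([-back]) → [ø]

[nynirønem]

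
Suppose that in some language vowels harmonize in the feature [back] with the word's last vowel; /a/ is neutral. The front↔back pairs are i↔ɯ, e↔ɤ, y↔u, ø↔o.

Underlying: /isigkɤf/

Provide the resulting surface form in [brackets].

[ɯsɯgkɤf]

/i/ harmonizes with /ɤ/ ([+back]) → [ɯ]
/i/ harmonizes with /ɤ/ ([+back]) → [ɯ]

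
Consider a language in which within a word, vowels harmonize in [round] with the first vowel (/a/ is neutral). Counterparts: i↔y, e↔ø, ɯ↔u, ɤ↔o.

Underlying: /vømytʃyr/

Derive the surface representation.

no segment meets the rule's conditions; no change.

[vømytʃyr]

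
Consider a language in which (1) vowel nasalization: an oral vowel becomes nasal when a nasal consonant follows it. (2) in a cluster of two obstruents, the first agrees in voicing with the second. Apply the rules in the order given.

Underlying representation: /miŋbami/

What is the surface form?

Rule 1: /i/ before nasal /ŋ/ → [ĩ]
Rule 1: /a/ before nasal /m/ → [ã]
After rule 1: mĩŋbãmi
Rule 2: no segment meets the rule's conditions; no change.

[mĩŋbãmi]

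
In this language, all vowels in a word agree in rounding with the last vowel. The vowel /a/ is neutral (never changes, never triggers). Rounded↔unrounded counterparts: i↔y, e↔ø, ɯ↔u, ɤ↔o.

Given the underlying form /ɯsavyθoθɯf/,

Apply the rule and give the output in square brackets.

[ɯsaviθɤθɯf]

/y/ harmonizes with /ɯ/ ([-round]) → [i]
/o/ harmonizes with /ɯ/ ([-round]) → [ɤ]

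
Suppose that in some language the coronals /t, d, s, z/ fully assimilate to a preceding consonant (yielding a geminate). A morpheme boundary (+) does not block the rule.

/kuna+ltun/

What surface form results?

/t/ after /l/ → [l] (total assimilation)

[kuna+llun]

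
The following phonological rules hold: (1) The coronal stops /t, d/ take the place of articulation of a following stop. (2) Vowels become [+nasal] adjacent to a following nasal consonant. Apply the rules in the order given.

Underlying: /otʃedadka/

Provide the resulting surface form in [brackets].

Rule 1: /d/ before /k/ (velar) → [g]
After rule 1: otʃedagka
Rule 2: no segment meets the rule's conditions; no change.

[otʃedagka]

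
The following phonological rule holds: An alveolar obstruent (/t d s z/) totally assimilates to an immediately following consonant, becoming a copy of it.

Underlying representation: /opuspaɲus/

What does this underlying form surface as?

/s/ before /p/ → [p] (total assimilation)

[opuppaɲus]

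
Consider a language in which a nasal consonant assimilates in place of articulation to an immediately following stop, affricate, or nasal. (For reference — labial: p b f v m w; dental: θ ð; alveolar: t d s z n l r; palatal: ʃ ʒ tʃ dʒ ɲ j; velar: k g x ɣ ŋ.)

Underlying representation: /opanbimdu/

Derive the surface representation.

/n/ before /b/ (labial) → [m]
/m/ before /d/ (alveolar) → [n]

[opambindu]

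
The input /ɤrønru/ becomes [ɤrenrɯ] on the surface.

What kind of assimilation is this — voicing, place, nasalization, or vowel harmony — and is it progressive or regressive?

/ø/→[e] /u/→[ɯ].
Vowels agree with the first vowel, so the harmony is progressive.

vowel harmony, progressive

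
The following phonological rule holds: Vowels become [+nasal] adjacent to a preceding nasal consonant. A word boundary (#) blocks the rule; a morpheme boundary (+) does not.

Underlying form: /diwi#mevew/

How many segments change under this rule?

/e/ after nasal /m/ → [ẽ]
1 segment changes.

1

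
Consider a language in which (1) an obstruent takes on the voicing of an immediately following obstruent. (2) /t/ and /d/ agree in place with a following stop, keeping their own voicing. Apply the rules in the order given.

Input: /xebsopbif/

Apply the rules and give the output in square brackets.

Rule 1: /b/ before /s/ (voiceless) → [p]
Rule 1: /p/ before /b/ (voiced) → [b]
After rule 1: xepsobbif
Rule 2: no segment meets the rule's conditions; no change.

[xepsobbif]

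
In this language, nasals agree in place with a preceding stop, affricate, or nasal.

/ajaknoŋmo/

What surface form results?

/n/ after /k/ (velar) → [ŋ]
/m/ after /ŋ/ (velar) → [ŋ]

[ajakŋoŋŋo]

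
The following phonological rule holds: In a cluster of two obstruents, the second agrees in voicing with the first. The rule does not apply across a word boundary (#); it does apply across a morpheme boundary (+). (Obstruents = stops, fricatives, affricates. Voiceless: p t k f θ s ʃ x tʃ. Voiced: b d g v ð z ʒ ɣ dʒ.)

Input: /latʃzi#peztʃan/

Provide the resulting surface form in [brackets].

[latʃsi#pezdʒan]

/z/ after /tʃ/ (voiceless) → [s]
/tʃ/ after /z/ (voiced) → [dʒ]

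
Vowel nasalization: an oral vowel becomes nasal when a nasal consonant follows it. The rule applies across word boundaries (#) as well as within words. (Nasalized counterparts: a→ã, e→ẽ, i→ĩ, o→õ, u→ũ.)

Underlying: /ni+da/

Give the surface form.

no segment meets the rule's conditions; no change.

[ni+da]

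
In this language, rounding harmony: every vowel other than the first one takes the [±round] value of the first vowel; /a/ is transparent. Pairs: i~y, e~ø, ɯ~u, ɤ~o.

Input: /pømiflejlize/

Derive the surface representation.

/i/ harmonizes with /ø/ ([+round]) → [y]
/e/ harmonizes with /ø/ ([+round]) → [ø]
/i/ harmonizes with /ø/ ([+round]) → [y]
/e/ harmonizes with /ø/ ([+round]) → [ø]

[pømyfløjlyzø]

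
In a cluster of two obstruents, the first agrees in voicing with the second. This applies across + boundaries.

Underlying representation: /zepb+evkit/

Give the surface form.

[zebb+efkit]

/p/ before /b/ (voiced) → [b]
/v/ before /k/ (voiceless) → [f]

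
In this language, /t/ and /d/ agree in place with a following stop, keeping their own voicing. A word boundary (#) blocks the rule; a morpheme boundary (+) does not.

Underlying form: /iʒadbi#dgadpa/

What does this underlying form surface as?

[iʒabbi#ggabpa]

/d/ before /b/ (labial) → [b]
/d/ before /g/ (velar) → [g]
/d/ before /p/ (labial) → [b]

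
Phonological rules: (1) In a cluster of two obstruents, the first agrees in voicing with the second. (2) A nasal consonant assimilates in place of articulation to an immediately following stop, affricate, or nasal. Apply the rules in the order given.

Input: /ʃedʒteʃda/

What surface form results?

[ʃetʃteʒda]

Rule 1: /dʒ/ before /t/ (voiceless) → [tʃ]
Rule 1: /ʃ/ before /d/ (voiced) → [ʒ]
After rule 1: ʃetʃteʒda
Rule 2: no segment meets the rule's conditions; no change.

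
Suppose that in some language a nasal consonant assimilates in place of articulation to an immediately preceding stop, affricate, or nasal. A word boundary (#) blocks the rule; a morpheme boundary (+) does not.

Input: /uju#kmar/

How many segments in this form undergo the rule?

1

/m/ after /k/ (velar) → [ŋ]
1 segment changes.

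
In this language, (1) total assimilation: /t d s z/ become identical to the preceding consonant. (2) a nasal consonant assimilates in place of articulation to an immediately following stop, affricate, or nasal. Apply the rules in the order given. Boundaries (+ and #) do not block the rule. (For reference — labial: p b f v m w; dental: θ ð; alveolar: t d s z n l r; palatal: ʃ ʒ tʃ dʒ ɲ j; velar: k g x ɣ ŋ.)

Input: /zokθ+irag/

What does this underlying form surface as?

[zokθ+irag]

Rule 1: no segment meets the rule's conditions; no change.
After rule 1: zokθ+irag
Rule 2: no segment meets the rule's conditions; no change.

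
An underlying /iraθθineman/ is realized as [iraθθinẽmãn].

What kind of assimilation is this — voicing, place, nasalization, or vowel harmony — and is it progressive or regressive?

/e/→[ẽ] /a/→[ã].
Each target copies a feature from the preceding segment, so the direction is progressive.

nasalization, progressive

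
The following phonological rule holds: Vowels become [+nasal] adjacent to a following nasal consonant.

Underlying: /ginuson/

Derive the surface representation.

[gĩnusõn]

/i/ before nasal /n/ → [ĩ]
/o/ before nasal /n/ → [õ]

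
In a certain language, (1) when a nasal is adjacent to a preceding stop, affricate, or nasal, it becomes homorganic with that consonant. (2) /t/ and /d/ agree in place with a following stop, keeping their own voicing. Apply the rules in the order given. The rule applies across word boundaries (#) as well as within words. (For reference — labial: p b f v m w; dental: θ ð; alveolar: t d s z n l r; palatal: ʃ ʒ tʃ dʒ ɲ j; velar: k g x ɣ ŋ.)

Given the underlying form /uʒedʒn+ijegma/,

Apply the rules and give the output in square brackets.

[uʒedʒɲ+ijegŋa]

Rule 1: /n/ after /dʒ/ (palatal) → [ɲ]
Rule 1: /m/ after /g/ (velar) → [ŋ]
After rule 1: uʒedʒɲ+ijegŋa
Rule 2: no segment meets the rule's conditions; no change.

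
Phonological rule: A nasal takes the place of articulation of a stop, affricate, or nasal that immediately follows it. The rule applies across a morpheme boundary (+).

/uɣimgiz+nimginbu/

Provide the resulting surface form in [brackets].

[uɣiŋgiz+niŋgimbu]

/m/ before /g/ (velar) → [ŋ]
/m/ before /g/ (velar) → [ŋ]
/n/ before /b/ (labial) → [m]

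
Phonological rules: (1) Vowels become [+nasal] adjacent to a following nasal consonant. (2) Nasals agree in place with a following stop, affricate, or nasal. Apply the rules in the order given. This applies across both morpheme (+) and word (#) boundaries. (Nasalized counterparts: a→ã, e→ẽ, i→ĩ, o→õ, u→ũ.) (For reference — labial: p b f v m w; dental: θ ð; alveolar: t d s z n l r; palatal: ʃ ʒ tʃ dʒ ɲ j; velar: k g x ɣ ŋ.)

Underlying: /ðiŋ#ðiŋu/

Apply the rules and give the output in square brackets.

Rule 1: /i/ before nasal /ŋ/ → [ĩ]
Rule 1: /i/ before nasal /ŋ/ → [ĩ]
After rule 1: ðĩŋ#ðĩŋu
Rule 2: no segment meets the rule's conditions; no change.

[ðĩŋ#ðĩŋu]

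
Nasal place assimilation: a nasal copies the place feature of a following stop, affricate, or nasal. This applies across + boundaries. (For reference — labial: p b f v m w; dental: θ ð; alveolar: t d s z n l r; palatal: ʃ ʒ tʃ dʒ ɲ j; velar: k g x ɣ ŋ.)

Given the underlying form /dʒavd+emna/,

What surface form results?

/m/ before /n/ (alveolar) → [n]

[dʒavd+enna]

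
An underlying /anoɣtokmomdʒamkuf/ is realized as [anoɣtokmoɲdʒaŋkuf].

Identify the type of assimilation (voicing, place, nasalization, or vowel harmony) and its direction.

/m/→[ɲ] /m/→[ŋ].
Each target copies a feature from the following segment, so the direction is regressive.

place assimilation, regressive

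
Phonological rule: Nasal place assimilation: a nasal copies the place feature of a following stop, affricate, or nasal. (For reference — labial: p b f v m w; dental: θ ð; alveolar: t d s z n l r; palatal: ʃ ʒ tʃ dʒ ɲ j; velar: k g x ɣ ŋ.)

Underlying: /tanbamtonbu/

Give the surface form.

/n/ before /b/ (labial) → [m]
/m/ before /t/ (alveolar) → [n]
/n/ before /b/ (labial) → [m]

[tambantombu]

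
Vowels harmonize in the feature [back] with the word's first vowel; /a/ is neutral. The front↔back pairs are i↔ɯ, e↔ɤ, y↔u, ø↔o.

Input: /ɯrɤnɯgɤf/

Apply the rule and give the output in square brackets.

[ɯrɤnɯgɤf]

no segment meets the rule's conditions; no change.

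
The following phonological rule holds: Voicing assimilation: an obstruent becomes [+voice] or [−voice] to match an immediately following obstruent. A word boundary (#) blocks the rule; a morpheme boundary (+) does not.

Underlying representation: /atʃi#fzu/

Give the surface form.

[atʃi#vzu]

/f/ before /z/ (voiced) → [v]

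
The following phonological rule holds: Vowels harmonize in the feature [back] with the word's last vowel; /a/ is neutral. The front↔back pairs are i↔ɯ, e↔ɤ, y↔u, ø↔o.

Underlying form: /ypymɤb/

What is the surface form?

/y/ harmonizes with /ɤ/ ([+back]) → [u]
/y/ harmonizes with /ɤ/ ([+back]) → [u]

[upumɤb]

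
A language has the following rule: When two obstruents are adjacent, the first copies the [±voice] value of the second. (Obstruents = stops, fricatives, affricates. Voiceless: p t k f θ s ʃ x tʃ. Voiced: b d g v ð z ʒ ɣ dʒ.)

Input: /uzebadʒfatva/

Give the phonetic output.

/dʒ/ before /f/ (voiceless) → [tʃ]
/t/ before /v/ (voiced) → [d]

[uzebatʃfadva]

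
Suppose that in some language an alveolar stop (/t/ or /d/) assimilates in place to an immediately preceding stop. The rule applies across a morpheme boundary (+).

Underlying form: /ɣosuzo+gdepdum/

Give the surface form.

/d/ after /g/ (velar) → [g]
/d/ after /p/ (labial) → [b]

[ɣosuzo+ggepbum]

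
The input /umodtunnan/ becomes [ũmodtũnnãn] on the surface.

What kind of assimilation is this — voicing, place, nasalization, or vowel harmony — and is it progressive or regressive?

/u/→[ũ] /u/→[ũ] /a/→[ã].
Each target copies a feature from the following segment, so the direction is regressive.

nasalization, regressive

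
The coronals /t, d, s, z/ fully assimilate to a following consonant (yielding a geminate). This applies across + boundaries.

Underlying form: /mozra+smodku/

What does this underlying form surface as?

/z/ before /r/ → [r] (total assimilation)
/s/ before /m/ → [m] (total assimilation)
/d/ before /k/ → [k] (total assimilation)

[morra+mmokku]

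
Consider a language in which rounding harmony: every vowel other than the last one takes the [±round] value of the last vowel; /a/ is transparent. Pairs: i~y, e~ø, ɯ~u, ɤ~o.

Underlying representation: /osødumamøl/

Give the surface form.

no segment meets the rule's conditions; no change.

[osødumamøl]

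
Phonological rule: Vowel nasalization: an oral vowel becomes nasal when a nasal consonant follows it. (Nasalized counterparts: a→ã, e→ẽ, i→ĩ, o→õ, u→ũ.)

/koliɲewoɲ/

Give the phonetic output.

[kolĩɲewõɲ]

/i/ before nasal /ɲ/ → [ĩ]
/o/ before nasal /ɲ/ → [õ]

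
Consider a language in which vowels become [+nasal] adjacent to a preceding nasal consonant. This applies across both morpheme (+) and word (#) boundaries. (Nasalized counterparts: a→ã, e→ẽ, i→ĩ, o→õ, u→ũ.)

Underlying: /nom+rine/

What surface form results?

/o/ after nasal /n/ → [õ]
/e/ after nasal /n/ → [ẽ]

[nõm+rinẽ]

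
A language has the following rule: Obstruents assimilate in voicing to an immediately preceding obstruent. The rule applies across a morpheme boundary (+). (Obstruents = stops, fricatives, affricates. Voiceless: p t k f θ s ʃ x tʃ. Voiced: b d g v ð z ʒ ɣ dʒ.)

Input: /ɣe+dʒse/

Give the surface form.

/s/ after /dʒ/ (voiced) → [z]

[ɣe+dʒze]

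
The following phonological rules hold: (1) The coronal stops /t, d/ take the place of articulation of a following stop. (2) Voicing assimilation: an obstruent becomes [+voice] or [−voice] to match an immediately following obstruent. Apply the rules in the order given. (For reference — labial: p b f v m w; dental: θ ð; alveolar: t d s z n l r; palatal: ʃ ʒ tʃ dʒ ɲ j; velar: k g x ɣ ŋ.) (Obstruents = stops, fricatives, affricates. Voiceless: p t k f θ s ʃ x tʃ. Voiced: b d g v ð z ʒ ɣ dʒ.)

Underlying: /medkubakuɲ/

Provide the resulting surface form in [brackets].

Rule 1: /d/ before /k/ (velar) → [g]
After rule 1: megkubakuɲ
Rule 2: /g/ before /k/ (voiceless) → [k]

[mekkubakuɲ]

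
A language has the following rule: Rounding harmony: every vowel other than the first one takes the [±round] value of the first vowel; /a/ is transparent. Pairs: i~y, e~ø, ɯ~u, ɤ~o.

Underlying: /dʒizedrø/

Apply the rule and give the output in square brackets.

[dʒizedre]

/ø/ harmonizes with /i/ ([-round]) → [e]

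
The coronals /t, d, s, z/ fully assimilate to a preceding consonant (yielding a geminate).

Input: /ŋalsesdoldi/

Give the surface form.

/s/ after /l/ → [l] (total assimilation)
/d/ after /s/ → [s] (total assimilation)
/d/ after /l/ → [l] (total assimilation)

[ŋallessolli]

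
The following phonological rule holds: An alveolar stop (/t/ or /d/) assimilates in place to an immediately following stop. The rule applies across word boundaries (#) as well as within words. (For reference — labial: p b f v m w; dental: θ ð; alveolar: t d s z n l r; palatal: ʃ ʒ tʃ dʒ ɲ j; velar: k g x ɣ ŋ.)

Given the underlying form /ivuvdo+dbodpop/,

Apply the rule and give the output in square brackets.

[ivuvdo+bbobpop]

/d/ before /b/ (labial) → [b]
/d/ before /p/ (labial) → [b]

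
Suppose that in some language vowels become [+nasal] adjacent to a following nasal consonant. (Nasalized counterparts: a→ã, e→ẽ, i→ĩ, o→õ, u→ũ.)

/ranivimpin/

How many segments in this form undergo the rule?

3

/a/ before nasal /n/ → [ã]
/i/ before nasal /m/ → [ĩ]
/i/ before nasal /n/ → [ĩ]
3 segments change.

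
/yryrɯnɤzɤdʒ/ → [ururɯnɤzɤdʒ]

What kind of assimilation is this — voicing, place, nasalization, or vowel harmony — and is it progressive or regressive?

vowel harmony, regressive

/y/→[u] /y/→[u].
Vowels agree with the last vowel, so the harmony is regressive.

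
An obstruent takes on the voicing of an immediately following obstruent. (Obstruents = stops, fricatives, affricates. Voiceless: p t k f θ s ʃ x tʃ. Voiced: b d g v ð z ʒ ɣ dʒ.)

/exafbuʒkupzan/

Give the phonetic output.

/f/ before /b/ (voiced) → [v]
/ʒ/ before /k/ (voiceless) → [ʃ]
/p/ before /z/ (voiced) → [b]

[exavbuʃkubzan]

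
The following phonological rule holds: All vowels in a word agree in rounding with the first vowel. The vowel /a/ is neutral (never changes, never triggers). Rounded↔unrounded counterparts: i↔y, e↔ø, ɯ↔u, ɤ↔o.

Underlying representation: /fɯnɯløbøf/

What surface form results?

[fɯnɯlebef]

/ø/ harmonizes with /ɯ/ ([-round]) → [e]
/ø/ harmonizes with /ɯ/ ([-round]) → [e]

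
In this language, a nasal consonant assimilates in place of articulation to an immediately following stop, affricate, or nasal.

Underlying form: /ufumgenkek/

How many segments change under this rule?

2

/m/ before /g/ (velar) → [ŋ]
/n/ before /k/ (velar) → [ŋ]
2 segments change.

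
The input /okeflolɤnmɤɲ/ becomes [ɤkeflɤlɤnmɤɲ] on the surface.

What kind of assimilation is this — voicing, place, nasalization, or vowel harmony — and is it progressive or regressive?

vowel harmony, regressive

/o/→[ɤ] /o/→[ɤ].
Vowels agree with the last vowel, so the harmony is regressive.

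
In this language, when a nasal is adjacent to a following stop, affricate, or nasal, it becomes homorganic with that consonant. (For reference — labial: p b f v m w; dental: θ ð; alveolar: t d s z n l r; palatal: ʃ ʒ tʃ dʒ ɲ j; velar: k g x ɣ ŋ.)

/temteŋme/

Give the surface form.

/m/ before /t/ (alveolar) → [n]
/ŋ/ before /m/ (labial) → [m]

[tentemme]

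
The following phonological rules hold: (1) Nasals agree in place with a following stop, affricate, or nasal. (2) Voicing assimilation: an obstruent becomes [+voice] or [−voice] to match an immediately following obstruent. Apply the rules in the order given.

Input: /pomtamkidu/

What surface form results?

[pontaŋkidu]

Rule 1: /m/ before /t/ (alveolar) → [n]
Rule 1: /m/ before /k/ (velar) → [ŋ]
After rule 1: pontaŋkidu
Rule 2: no segment meets the rule's conditions; no change.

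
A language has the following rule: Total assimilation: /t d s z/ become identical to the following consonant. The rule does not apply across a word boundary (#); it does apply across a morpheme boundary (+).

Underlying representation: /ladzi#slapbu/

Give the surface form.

[lazzi#llapbu]

/d/ before /z/ → [z] (total assimilation)
/s/ before /l/ → [l] (total assimilation)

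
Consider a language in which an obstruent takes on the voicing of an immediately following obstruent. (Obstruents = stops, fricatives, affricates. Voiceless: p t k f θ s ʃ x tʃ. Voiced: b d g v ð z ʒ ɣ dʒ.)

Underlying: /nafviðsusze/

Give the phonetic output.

[navviθsuzze]

/f/ before /v/ (voiced) → [v]
/ð/ before /s/ (voiceless) → [θ]
/s/ before /z/ (voiced) → [z]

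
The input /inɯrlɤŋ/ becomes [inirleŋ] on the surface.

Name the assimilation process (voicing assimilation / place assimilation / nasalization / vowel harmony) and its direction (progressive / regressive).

vowel harmony, progressive

/ɯ/→[i] /ɤ/→[e].
Vowels agree with the first vowel, so the harmony is progressive.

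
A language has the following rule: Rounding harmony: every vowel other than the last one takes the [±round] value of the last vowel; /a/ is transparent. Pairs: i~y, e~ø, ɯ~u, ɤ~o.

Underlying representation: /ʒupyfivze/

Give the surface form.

[ʒɯpifivze]

/u/ harmonizes with /e/ ([-round]) → [ɯ]
/y/ harmonizes with /e/ ([-round]) → [i]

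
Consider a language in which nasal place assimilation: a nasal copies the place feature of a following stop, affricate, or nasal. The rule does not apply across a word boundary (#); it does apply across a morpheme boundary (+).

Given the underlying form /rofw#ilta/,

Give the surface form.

[rofw#ilta]

no segment meets the rule's conditions; no change.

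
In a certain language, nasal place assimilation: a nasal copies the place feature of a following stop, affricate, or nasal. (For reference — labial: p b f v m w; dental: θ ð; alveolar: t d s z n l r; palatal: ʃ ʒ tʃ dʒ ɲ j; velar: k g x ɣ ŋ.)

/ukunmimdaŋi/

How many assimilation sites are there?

2

/n/ before /m/ (labial) → [m]
/m/ before /d/ (alveolar) → [n]
2 segments change.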